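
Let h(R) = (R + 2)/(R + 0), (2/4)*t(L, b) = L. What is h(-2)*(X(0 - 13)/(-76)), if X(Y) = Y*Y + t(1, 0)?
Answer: 0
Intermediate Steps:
t(L, b) = 2*L
h(R) = (2 + R)/R
X(Y) = 2 + Y**2 (X(Y) = Y*Y + 2*1 = Y**2 + 2 = 2 + Y**2)
h(-2)*(X(0 - 13)/(-76)) = ((2 - 2)/(-2))*((2 + (0 - 13)**2)/(-76)) = (-1/2*0)*((2 + (-13)**2)*(-1/76)) = 0*((2 + 169)*(-1/76)) = 0*(171*(-1/76)) = 0*(-9/4) = 0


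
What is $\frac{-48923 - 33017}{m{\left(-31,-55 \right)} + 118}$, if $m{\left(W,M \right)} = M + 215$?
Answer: $- \frac{40970}{139} \approx -294.75$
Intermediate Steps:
$m{\left(W,M \right)} = 215 + M$
$\frac{-48923 - 33017}{m{\left(-31,-55 \right)} + 118} = \frac{-48923 - 33017}{\left(215 - 55\right) + 118} = - \frac{81940}{160 + 118} = - \frac{81940}{278} = \left(-81940\right) \frac{1}{278} = - \frac{40970}{139}$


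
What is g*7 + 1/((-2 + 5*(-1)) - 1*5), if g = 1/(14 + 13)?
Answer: 19/108 ≈ 0.17593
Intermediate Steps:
g = 1/27 ≈ 0.037037
g*7 + 1/((-2 + 5*(-1)) - 1*5) = (1/27)*7 + 1/((-2 + 5*(-1)) - 1*5) = 7/27 + 1/((-2 - 5) - 5) = 7/27 + 1/(-7 - 5) = 7/27 + 1/(-12) = 7/27 - 1/12 = 19/108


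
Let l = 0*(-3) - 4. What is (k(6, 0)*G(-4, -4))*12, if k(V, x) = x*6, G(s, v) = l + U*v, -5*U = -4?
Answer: 0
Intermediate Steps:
U = ⅘ (U = -⅕*(-4) = ⅘ ≈ 0.80000)
l = -4 (l = 0 - 4 = -4)
G(s, v) = -4 + 4*v/5
k(V, x) = 6*x
(k(6, 0)*G(-4, -4))*12 = ((6*0)*(-4 + (⅘)*(-4)))*12 = (0*(-4 - 16/5))*12 = (0*(-36/5))*12 = 0*12 = 0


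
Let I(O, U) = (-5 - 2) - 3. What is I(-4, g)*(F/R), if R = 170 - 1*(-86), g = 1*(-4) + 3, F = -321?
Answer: 1605/128 ≈ 12.539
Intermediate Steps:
g = -1 (g = -4 + 3 = -1)
I(O, U) = -10 (I(O, U) = -7 - 3 = -10)
R = 256 (R = 170 + 86 = 256)
I(-4, g)*(F/R) = -(-3210)/256 = -10*(-321/256) = 1605/128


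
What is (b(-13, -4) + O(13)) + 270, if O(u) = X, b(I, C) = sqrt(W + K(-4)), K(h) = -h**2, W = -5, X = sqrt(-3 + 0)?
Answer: 270 + I*sqrt(3) + I*sqrt(21) ≈ 270.0 + 6.3146*I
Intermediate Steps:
X = I*sqrt(3) (X = sqrt(-3) = I*sqrt(3) ≈ 1.732*I)
b(I, C) = I*sqrt(21) (b(I, C) = sqrt(-5 - 1*(-4)**2) = sqrt(-5 - 1*16) = sqrt(-5 - 16) = sqrt(-21) = I*sqrt(21))
O(u) = I*sqrt(3)
(b(-13, -4) + O(13)) + 270 = (I*sqrt(21) + I*sqrt(3)) + 270 = (I*sqrt(3) + I*sqrt(21)) + 270 = 270 + I*sqrt(3) + I*sqrt(21)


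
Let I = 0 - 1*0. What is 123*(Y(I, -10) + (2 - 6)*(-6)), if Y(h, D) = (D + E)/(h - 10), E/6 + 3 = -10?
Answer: 20172/5 ≈ 4034.4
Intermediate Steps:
E = -78 (E = -18 + 6*(-10) = -18 - 60 = -78)
I = 0 (I = 0 + 0 = 0)
Y(h, D) = (-78 + D)/(-10 + h) (Y(h, D) = (D - 78)/(h - 10) = (-78 + D)/(-10 + h))
123*(Y(I, -10) + (2 - 6)*(-6)) = 123*((-78 - 10)/(-10 + 0) + (2 - 6)*(-6)) = 123*(-88/(-10) - 4*(-6)) = 123*(-⅒*(-88) + 24) = 123*(44/5 + 24) = 123*(164/5) = 20172/5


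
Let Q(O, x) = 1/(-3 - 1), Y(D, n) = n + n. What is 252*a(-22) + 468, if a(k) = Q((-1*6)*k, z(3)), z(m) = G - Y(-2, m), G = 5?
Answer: 405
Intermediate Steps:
Y(D, n) = 2*n
z(m) = 5 - 2*m
Q(O, x) = -¼ (Q(O, x) = 1/(-4) = -¼)
a(k) = -¼
252*a(-22) + 468 = 252*(-¼) + 468 = -63 + 468 = 405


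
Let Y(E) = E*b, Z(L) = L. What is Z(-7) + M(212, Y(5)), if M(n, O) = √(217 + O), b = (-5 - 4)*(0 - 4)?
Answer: -7 + √397 ≈ 12.925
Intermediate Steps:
b = 36 (b = -9*(-4) = 36)
Y(E) = 36*E (Y(E) = E*36 = 36*E)
Z(-7) + M(212, Y(5)) = -7 + √(217 + 36*5) = -7 + √(217 + 180) = -7 + √397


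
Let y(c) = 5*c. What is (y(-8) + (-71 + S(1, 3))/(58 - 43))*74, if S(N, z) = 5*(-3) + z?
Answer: -50542/15 ≈ -3369.5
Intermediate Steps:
S(N, z) = -15 + z
(y(-8) + (-71 + S(1, 3))/(58 - 43))*74 = (5*(-8) + (-71 + (-15 + 3))/(58 - 43))*74 = (-40 + (-71 - 12)/15)*74 = (-40 - 83*1/15)*74 = (-40 - 83/15)*74 = -683/15*74 = -50542/15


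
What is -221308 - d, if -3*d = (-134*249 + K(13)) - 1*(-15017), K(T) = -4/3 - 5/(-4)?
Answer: -8187277/36 ≈ -2.2742e+5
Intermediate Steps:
K(T) = -1/12 (K(T) = -4*⅓ - 5*(-¼) = -4/3 + 5/4 = -1/12)
d = 220189/36 (d = -((-134*249 - 1/12) - 1*(-15017))/3 = -((-33366 - 1/12) + 15017)/3 = -(-400393/12 + 15017)/3 = -⅓*(-220189/12) = 220189/36 ≈ 6116.4)
-221308 - d = -221308 - 1*220189/36 = -221308 - 220189/36 = -8187277/36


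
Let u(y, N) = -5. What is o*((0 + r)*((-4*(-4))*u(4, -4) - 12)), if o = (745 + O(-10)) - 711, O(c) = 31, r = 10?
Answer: -59800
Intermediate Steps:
o = 65 (o = (745 + 31) - 711 = 776 - 711 = 65)
o*((0 + r)*((-4*(-4))*u(4, -4) - 12)) = 65*((0 + 10)*(-4*(-4)*(-5) - 12)) = 65*(10*(16*(-5) - 12)) = 65*(10*(-80 - 12)) = 65*(10*(-92)) = 65*(-920) = -59800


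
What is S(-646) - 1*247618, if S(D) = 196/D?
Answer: -79980712/323 ≈ -2.4762e+5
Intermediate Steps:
S(-646) - 1*247618 = 196/(-646) - 1*247618 = 196*(-1/646) - 247618 = -98/323 - 247618 = -79980712/323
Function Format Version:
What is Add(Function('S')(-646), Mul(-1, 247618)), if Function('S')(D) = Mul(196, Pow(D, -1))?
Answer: Rational(-79980712, 323) ≈ -2.4762e+5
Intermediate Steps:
Add(Function('S')(-646), Mul(-1, 247618)) = Add(Mul(196, Pow(-646, -1)), Mul(-1, 247618)) = Add(Mul(196, Rational(-1, 646)), -247618) = Add(Rational(-98, 323), -247618) = Rational(-79980712, 323)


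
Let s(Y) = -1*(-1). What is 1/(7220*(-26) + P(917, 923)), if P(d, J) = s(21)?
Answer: -1/187719 ≈ -5.3271e-6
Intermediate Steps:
s(Y) = 1
P(d, J) = 1
1/(7220*(-26) + P(917, 923)) = 1/(7220*(-26) + 1) = 1/(-187720 + 1) = 1/(-187719) = -1/187719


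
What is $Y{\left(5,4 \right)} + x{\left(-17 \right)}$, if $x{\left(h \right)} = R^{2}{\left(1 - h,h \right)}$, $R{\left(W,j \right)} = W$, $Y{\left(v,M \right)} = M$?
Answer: $328$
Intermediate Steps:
$x{\left(h \right)} = \left(1 - h\right)^{2}$
$Y{\left(5,4 \right)} + x{\left(-17 \right)} = 4 + \left(-1 - 17\right)^{2} = 4 + \left(-18\right)^{2} = 4 + 324 = 328$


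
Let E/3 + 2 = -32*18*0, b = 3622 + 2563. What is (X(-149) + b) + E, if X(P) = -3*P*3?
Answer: 7520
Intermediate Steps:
b = 6185
X(P) = -9*P
E = -6 (E = -6 + 3*(-32*18*0) = -6 + 3*(-576*0) = -6 + 3*0 = -6 + 0 = -6)
(X(-149) + b) + E = (-9*(-149) + 6185) - 6 = (1341 + 6185) - 6 = 7526 - 6 = 7520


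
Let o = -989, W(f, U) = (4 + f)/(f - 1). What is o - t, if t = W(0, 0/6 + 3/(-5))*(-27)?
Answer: -1097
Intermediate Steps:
W(f, U) = (4 + f)/(-1 + f)
t = 108 (t = ((4 + 0)/(-1 + 0))*(-27) = (4/(-1))*(-27) = -1*4*(-27) = -4*(-27) = 108)
o - t = -989 - 1*108 = -989 - 108 = -1097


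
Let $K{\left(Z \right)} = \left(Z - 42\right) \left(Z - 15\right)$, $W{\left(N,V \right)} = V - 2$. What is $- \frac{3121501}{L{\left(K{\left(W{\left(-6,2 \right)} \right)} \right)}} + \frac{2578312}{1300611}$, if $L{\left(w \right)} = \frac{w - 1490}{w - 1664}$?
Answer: $- \frac{2098945755012227}{559262730} \approx -3.7531 \cdot 10^{6}$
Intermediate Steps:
$W{\left(N,V \right)} = -2 + V$
$K{\left(Z \right)} = \left(-42 + Z\right) \left(-15 + Z\right)$
$L{\left(w \right)} = \frac{-1490 + w}{-1664 + w}$
$- \frac{3121501}{L{\left(K{\left(W{\left(-6,2 \right)} \right)} \right)}} + \frac{2578312}{1300611} = - \frac{3121501}{\frac{1}{-1664 + \left(630 + \left(-2 + 2\right)^{2} - 57 \left(-2 + 2\right)\right)} \left(-1490 + \left(630 + \left(-2 + 2\right)^{2} - 57 \left(-2 + 2\right)\right)\right)} + \frac{2578312}{1300611} = - \frac{3121501}{\frac{1}{-1664 + \left(630 + 0^{2} - 0\right)} \left(-1490 + \left(630 + 0^{2} - 0\right)\right)} + 2578312 \cdot \frac{1}{1300611} = - \frac{3121501}{\frac{1}{-1664 + \left(630 + 0 + 0\right)} \left(-1490 + \left(630 + 0 + 0\right)\right)} + \frac{2578312}{1300611} = - \frac{3121501}{\frac{1}{-1664 + 630} \left(-1490 + 630\right)} + \frac{2578312}{1300611} = - \frac{3121501}{\frac{1}{-1034} \left(-860\right)} + \frac{2578312}{1300611} = - \frac{3121501}{\left(- \frac{1}{1034}\right) \left(-860\right)} + \frac{2578312}{1300611} = - \frac{3121501}{\frac{430}{517}} + \frac{2578312}{1300611} = \left(-3121501\right) \frac{517}{430} + \frac{2578312}{1300611} = - \frac{1613816017}{430} + \frac{2578312}{1300611} = - \frac{2098945755012227}{559262730}$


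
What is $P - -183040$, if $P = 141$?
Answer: $183181$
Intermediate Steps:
$P - -183040 = 141 - -183040 = 141 + 183040 = 183181$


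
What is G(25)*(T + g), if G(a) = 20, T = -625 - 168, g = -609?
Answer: -28040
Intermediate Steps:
T = -793
G(25)*(T + g) = 20*(-793 - 609) = 20*(-1402) = -28040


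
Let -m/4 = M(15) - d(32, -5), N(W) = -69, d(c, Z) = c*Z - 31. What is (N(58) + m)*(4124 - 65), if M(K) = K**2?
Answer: -7034247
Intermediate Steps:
d(c, Z) = -31 + Z*c (d(c, Z) = Z*c - 31 = -31 + Z*c)
m = -1664 (m = -4*(15**2 - (-31 - 5*32)) = -4*(225 - (-31 - 160)) = -4*(225 - 1*(-191)) = -4*(225 + 191) = -4*416 = -1664)
(N(58) + m)*(4124 - 65) = (-69 - 1664)*(4124 - 65) = -1733*4059 = -7034247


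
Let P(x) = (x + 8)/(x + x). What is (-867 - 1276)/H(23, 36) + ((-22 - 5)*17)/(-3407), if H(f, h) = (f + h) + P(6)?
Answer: -43641507/1229927 ≈ -35.483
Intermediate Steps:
P(x) = (8 + x)/(2*x) (P(x) = (8 + x)/((2*x)) = (8 + x)*(1/(2*x)) = (8 + x)/(2*x))
H(f, h) = 7/6 + f + h (H(f, h) = (f + h) + (½)*(8 + 6)/6 = (f + h) + (½)*(⅙)*14 = (f + h) + 7/6 = 7/6 + f + h)
(-867 - 1276)/H(23, 36) + ((-22 - 5)*17)/(-3407) = (-867 - 1276)/(7/6 + 23 + 36) + ((-22 - 5)*17)/(-3407) = -2143/361/6 - 27*17*(-1/3407) = -2143*6/361 - 459*(-1/3407) = -12858/361 + 459/3407 = -43641507/1229927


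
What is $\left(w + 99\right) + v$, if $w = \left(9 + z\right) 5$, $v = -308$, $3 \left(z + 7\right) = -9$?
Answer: $-214$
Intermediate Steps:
$z = -10$ ($z = -7 + \frac{1}{3} \left(-9\right) = -7 - 3 = -10$)
$w = -5$ ($w = \left(9 - 10\right) 5 = \left(-1\right) 5 = -5$)
$\left(w + 99\right) + v = \left(-5 + 99\right) - 308 = 94 - 308 = -214$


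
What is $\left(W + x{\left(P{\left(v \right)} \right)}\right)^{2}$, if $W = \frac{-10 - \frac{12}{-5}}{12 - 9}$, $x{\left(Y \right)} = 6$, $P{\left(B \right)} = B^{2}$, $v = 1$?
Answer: $\frac{2704}{225} \approx 12.018$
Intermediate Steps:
$W = - \frac{38}{15}$ ($W = \frac{-10 - - \frac{12}{5}}{3} = \left(-10 + \frac{12}{5}\right) \frac{1}{3} = \left(- \frac{38}{5}\right) \frac{1}{3} = - \frac{38}{15} \approx -2.5333$)
$\left(W + x{\left(P{\left(v \right)} \right)}\right)^{2} = \left(- \frac{38}{15} + 6\right)^{2} = \left(\frac{52}{15}\right)^{2} = \frac{2704}{225}$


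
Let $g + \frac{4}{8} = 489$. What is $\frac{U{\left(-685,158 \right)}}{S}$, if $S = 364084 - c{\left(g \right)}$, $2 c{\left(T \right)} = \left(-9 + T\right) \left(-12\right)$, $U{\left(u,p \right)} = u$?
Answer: $- \frac{685}{366961} \approx -0.0018667$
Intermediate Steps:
$g = \frac{977}{2}$ ($g = - \frac{1}{2} + 489 = \frac{977}{2} \approx 488.5$)
$c{\left(T \right)} = 54 - 6 T$ ($c{\left(T \right)} = \frac{\left(-9 + T\right) \left(-12\right)}{2} = \frac{108 - 12 T}{2} = 54 - 6 T$)
$S = 366961$ ($S = 364084 - \left(54 - 2931\right) = 364084 - -2877 = 364084 + 2877 = 366961$)
$\frac{U{\left(-685,158 \right)}}{S} = - \frac{685}{366961}$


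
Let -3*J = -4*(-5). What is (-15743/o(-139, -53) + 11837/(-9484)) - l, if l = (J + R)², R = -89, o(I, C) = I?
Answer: -107256124423/11864484 ≈ -9040.1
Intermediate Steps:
J = -20/3 (J = -(-4)*(-5)/3 = -⅓*20 = -20/3 ≈ -6.6667)
l = 82369/9 (l = (-20/3 - 89)² = (-287/3)² = 82369/9 ≈ 9152.1)
(-15743/o(-139, -53) + 11837/(-9484)) - l = (-15743/(-139) + 11837/(-9484)) - 1*82369/9 = (-15743*(-1/139) + 11837*(-1/9484)) - 82369/9 = (15743/139 - 11837/9484) - 82369/9 = 147661269/1318276 - 82369/9 = -107256124423/11864484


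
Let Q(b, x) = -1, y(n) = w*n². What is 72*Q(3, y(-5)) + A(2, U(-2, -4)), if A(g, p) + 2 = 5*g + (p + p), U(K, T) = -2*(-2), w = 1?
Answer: -56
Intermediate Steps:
U(K, T) = 4
y(n) = n² (y(n) = 1*n² = n²)
A(g, p) = -2 + 2*p + 5*g (A(g, p) = -2 + (5*g + (p + p)) = -2 + (5*g + 2*p) = -2 + (2*p + 5*g) = -2 + 2*p + 5*g)
72*Q(3, y(-5)) + A(2, U(-2, -4)) = 72*(-1) + (-2 + 2*4 + 5*2) = -72 + (-2 + 8 + 10) = -72 + 16 = -56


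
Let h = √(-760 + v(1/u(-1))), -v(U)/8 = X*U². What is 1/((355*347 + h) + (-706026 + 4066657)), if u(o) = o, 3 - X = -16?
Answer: 145159/505707246782 - I*√57/3034243480692 ≈ 2.8704e-7 - 2.4882e-12*I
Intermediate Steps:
X = 19 (X = 3 - 1*(-16) = 3 + 16 = 19)
v(U) = -152*U²
h = 4*I*√57 (h = √(-760 - 152*(1/(-1))²) = √(-760 - 152*(-1)²) = √(-760 - 152*1) = √(-760 - 152) = √(-912) = 4*I*√57 ≈ 30.199*I)
1/((355*347 + h) + (-706026 + 4066657)) = 1/((355*347 + 4*I*√57) + (-706026 + 4066657)) = 1/((123185 + 4*I*√57) + 3360631) = 1/(3483816 + 4*I*√57)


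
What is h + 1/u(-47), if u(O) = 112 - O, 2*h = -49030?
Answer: -3897884/159 ≈ -24515.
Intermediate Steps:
h = -24515 (h = (½)*(-49030) = -24515)
h + 1/u(-47) = -24515 + 1/(112 - 1*(-47)) = -24515 + 1/(112 + 47) = -24515 + 1/159 = -3897884/159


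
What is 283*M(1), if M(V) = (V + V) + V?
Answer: 849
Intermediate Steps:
M(V) = 3*V (M(V) = 2*V + V = 3*V)
283*M(1) = 283*(3*1) = 283*3 = 849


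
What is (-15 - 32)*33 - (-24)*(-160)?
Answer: -5391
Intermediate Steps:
(-15 - 32)*33 - (-24)*(-160) = -47*33 - 1*3840 = -1551 - 3840 = -5391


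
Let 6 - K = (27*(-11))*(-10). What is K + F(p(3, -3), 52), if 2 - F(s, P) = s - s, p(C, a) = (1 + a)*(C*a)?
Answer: -2962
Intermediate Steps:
p(C, a) = C*a*(1 + a)
F(s, P) = 2 (F(s, P) = 2 - (s - s) = 2 - 1*0 = 2 + 0 = 2)
K = -2964 (K = 6 - 27*(-11)*(-10) = 6 - (-297)*(-10) = 6 - 1*2970 = 6 - 2970 = -2964)
K + F(p(3, -3), 52) = -2964 + 2 = -2962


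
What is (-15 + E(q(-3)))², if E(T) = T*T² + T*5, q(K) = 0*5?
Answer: 225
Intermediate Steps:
q(K) = 0
E(T) = T³ + 5*T
(-15 + E(q(-3)))² = (-15 + 0*(5 + 0²))² = (-15 + 0*(5 + 0))² = (-15 + 0*5)² = (-15 + 0)² = (-15)² = 225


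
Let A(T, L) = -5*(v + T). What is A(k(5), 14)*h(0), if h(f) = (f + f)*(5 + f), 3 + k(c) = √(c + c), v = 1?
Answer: 0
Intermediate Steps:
k(c) = -3 + √2*√c (k(c) = -3 + √(c + c) = -3 + √(2*c) = -3 + √2*√c)
A(T, L) = -5 - 5*T (A(T, L) = -5*(1 + T) = -5 - 5*T)
h(f) = 2*f*(5 + f) (h(f) = (2*f)*(5 + f) = 2*f*(5 + f))
A(k(5), 14)*h(0) = (-5 - 5*(-3 + √2*√5))*(2*0*(5 + 0)) = (-5 - 5*(-3 + √10))*(2*0*5) = (-5 + (15 - 5*√10))*0 = (10 - 5*√10)*0 = 0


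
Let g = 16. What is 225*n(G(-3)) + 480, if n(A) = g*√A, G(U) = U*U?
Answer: 11280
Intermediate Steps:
G(U) = U²
n(A) = 16*√A
225*n(G(-3)) + 480 = 225*(16*√((-3)²)) + 480 = 225*(16*√9) + 480 = 225*(16*3) + 480 = 225*48 + 480 = 10800 + 480 = 11280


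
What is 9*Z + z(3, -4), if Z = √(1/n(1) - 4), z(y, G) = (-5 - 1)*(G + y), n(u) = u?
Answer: 6 + 9*I*√3 ≈ 6.0 + 15.588*I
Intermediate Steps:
z(y, G) = -6*G - 6*y (z(y, G) = -6*(G + y) = -6*G - 6*y)
Z = I*√3 (Z = √(1/1 - 4) = √(1 - 4) = √(-3) = I*√3 ≈ 1.732*I)
9*Z + z(3, -4) = 9*(I*√3) + (-6*(-4) - 6*3) = 9*I*√3 + (24 - 18) = 9*I*√3 + 6 = 6 + 9*I*√3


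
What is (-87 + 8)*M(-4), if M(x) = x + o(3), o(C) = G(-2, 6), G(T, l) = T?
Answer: 474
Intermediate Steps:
o(C) = -2
M(x) = -2 + x (M(x) = x - 2 = -2 + x)
(-87 + 8)*M(-4) = (-87 + 8)*(-2 - 4) = -79*(-6) = 474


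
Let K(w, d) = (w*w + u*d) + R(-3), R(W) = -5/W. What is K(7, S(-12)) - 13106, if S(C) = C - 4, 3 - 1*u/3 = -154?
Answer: -61774/3 ≈ -20591.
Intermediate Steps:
u = 471 (u = 9 - 3*(-154) = 9 + 462 = 471)
S(C) = -4 + C
K(w, d) = 5/3 + w**2 + 471*d (K(w, d) = (w*w + 471*d) - 5/(-3) = (w**2 + 471*d) - 5*(-1/3) = (w**2 + 471*d) + 5/3 = 5/3 + w**2 + 471*d)
K(7, S(-12)) - 13106 = (5/3 + 7**2 + 471*(-4 - 12)) - 13106 = (5/3 + 49 + 471*(-16)) - 13106 = (5/3 + 49 - 7536) - 13106 = -22456/3 - 13106 = -61774/3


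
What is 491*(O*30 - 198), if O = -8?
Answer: -215058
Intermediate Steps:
491*(O*30 - 198) = 491*(-8*30 - 198) = 491*(-240 - 198) = 491*(-438) = -215058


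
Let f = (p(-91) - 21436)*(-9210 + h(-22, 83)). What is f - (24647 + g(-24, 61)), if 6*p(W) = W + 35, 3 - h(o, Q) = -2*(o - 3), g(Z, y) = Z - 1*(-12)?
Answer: 595484447/3 ≈ 1.9849e+8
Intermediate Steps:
g(Z, y) = 12 + Z (g(Z, y) = Z + 12 = 12 + Z)
h(o, Q) = -3 + 2*o (h(o, Q) = 3 - (-2)*(o - 3) = 3 - (-2)*(-3 + o) = 3 - (6 - 2*o) = 3 + (-6 + 2*o) = -3 + 2*o)
p(W) = 35/6 + W/6 (p(W) = (W + 35)/6 = (35 + W)/6 = 35/6 + W/6)
f = 595558352/3 (f = ((35/6 + (⅙)*(-91)) - 21436)*(-9210 + (-3 + 2*(-22))) = ((35/6 - 91/6) - 21436)*(-9210 + (-3 - 44)) = (-28/3 - 21436)*(-9210 - 47) = -64336/3*(-9257) = 595558352/3 ≈ 1.9852e+8)
f - (24647 + g(-24, 61)) = 595558352/3 - (24647 + (12 - 24)) = 595558352/3 - (24647 - 12) = 595558352/3 - 1*24635 = 595558352/3 - 24635 = 595484447/3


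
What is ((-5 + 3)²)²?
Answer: 16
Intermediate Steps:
((-5 + 3)²)² = ((-2)²)² = 4² = 16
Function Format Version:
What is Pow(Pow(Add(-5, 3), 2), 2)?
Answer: 16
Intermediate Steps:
Pow(Pow(Add(-5, 3), 2), 2) = Pow(Pow(-2, 2), 2) = Pow(4, 2) = 16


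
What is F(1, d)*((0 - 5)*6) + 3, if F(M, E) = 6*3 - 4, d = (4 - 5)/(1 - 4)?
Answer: -417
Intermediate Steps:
d = ⅓ (d = -1/(-3) = -1*(-⅓) = ⅓ ≈ 0.33333)
F(M, E) = 14 (F(M, E) = 18 - 4 = 14)
F(1, d)*((0 - 5)*6) + 3 = 14*((0 - 5)*6) + 3 = 14*(-5*6) + 3 = 14*(-30) + 3 = -420 + 3 = -417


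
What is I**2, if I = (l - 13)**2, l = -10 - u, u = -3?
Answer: 160000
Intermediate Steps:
l = -7 (l = -10 - 1*(-3) = -10 + 3 = -7)
I = 400 (I = (-7 - 13)**2 = (-20)**2 = 400)
I**2 = 400**2 = 160000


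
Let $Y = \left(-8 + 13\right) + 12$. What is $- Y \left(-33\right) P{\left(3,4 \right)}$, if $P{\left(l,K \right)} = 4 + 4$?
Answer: $4488$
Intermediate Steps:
$P{\left(l,K \right)} = 8$
$Y = 17$ ($Y = 5 + 12 = 17$)
$- Y \left(-33\right) P{\left(3,4 \right)} = - 17 \left(-33\right) 8 = - \left(-561\right) 8 = \left(-1\right) \left(-4488\right) = 4488$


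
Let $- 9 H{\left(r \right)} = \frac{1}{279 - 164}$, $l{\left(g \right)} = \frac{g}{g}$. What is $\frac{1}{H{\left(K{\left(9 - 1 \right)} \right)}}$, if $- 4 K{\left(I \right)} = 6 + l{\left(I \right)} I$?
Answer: $-1035$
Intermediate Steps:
$l{\left(g \right)} = 1$
$K{\left(I \right)} = - \frac{3}{2} - \frac{I}{4}$ ($K{\left(I \right)} = - \frac{6 + 1 I}{4} = - \frac{6 + I}{4} = - \frac{3}{2} - \frac{I}{4}$)
$H{\left(r \right)} = - \frac{1}{1035}$ ($H{\left(r \right)} = - \frac{1}{9 \left(279 - 164\right)} = - \frac{1}{9 \cdot 115} = \left(- \frac{1}{9}\right) \frac{1}{115} = - \frac{1}{1035}$)
$\frac{1}{H{\left(K{\left(9 - 1 \right)} \right)}} = \frac{1}{- \frac{1}{1035}} = -1035$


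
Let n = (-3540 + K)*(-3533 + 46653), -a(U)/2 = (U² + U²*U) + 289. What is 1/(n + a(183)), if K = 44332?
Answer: 1/1746626510 ≈ 5.7253e-10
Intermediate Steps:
a(U) = -578 - 2*U² - 2*U³ (a(U) = -2*((U² + U²*U) + 289) = -2*((U² + U³) + 289) = -2*(289 + U² + U³) = -578 - 2*U² - 2*U³)
n = 1758951040 (n = (-3540 + 44332)*(-3533 + 46653) = 40792*43120 = 1758951040)
1/(n + a(183)) = 1/(1758951040 + (-578 - 2*183² - 2*183³)) = 1/(1758951040 + (-578 - 2*33489 - 2*6128487)) = 1/(1758951040 + (-578 - 66978 - 12256974)) = 1/(1758951040 - 12324530) = 1/1746626510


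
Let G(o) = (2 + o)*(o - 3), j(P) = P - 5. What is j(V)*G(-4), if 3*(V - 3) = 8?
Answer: 28/3 ≈ 9.3333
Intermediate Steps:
V = 17/3 (V = 3 + (⅓)*8 = 3 + 8/3 = 17/3 ≈ 5.6667)
j(P) = -5 + P
G(o) = (-3 + o)*(2 + o) (G(o) = (2 + o)*(-3 + o) = (-3 + o)*(2 + o))
j(V)*G(-4) = (-5 + 17/3)*(-6 + (-4)² - 1*(-4)) = 2*(-6 + 16 + 4)/3 = (⅔)*14 = 28/3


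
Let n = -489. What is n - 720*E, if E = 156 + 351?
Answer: -365529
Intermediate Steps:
E = 507
n - 720*E = -489 - 720*507 = -489 - 365040 = -365529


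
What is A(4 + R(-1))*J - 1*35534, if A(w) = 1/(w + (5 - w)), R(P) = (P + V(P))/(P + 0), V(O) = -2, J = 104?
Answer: -177566/5 ≈ -35513.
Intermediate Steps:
R(P) = (-2 + P)/P (R(P) = (P - 2)/(P + 0) = (-2 + P)/P)
A(w) = 1/5
A(4 + R(-1))*J - 1*35534 = (1/5)*104 - 1*35534 = 104/5 - 35534 = -177566/5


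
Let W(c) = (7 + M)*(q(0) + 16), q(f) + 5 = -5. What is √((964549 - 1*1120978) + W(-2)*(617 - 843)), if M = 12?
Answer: I*√182193 ≈ 426.84*I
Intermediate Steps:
q(f) = -10 (q(f) = -5 - 5 = -10)
W(c) = 114 (W(c) = (7 + 12)*(-10 + 16) = 19*6 = 114)
√((964549 - 1*1120978) + W(-2)*(617 - 843)) = √((964549 - 1*1120978) + 114*(617 - 843)) = √((964549 - 1120978) + 114*(-226)) = √(-156429 - 25764) = √(-182193) = I*√182193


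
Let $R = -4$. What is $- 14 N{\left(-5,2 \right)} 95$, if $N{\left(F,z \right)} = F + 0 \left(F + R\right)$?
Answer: $6650$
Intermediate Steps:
$N{\left(F,z \right)} = F$ ($N{\left(F,z \right)} = F + 0 \left(F - 4\right) = F + 0 \left(-4 + F\right) = F + 0 = F$)
$- 14 N{\left(-5,2 \right)} 95 = \left(-14\right) \left(-5\right) 95 = 70 \cdot 95 = 6650$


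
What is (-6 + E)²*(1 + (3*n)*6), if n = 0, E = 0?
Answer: 36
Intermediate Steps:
(-6 + E)²*(1 + (3*n)*6) = (-6 + 0)²*(1 + (3*0)*6) = (-6)²*(1 + 0*6) = 36*(1 + 0) = 36*1 = 36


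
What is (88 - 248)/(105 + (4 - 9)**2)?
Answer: -16/13 ≈ -1.2308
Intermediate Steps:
(88 - 248)/(105 + (4 - 9)**2) = -160/(105 + (-5)**2) = -160/(105 + 25) = -160/130 = -160*1/130 = -16/13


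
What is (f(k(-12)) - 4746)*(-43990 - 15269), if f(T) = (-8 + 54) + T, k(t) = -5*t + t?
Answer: 275672868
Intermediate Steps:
k(t) = -4*t
f(T) = 46 + T
(f(k(-12)) - 4746)*(-43990 - 15269) = ((46 - 4*(-12)) - 4746)*(-43990 - 15269) = ((46 + 48) - 4746)*(-59259) = (94 - 4746)*(-59259) = -4652*(-59259) = 275672868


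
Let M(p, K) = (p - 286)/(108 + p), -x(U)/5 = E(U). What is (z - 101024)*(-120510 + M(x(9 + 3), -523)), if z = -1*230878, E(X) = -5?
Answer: 5319755459082/133 ≈ 3.9998e+10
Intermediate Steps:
x(U) = 25 (x(U) = -5*(-5) = 25)
M(p, K) = (-286 + p)/(108 + p)
z = -230878
(z - 101024)*(-120510 + M(x(9 + 3), -523)) = (-230878 - 101024)*(-120510 + (-286 + 25)/(108 + 25)) = -331902*(-120510 - 261/133) = -331902*(-16028091/133) = 5319755459082/133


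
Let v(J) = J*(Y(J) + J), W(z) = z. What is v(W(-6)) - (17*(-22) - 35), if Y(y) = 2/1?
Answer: 433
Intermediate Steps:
Y(y) = 2 (Y(y) = 2*1 = 2)
v(J) = J*(2 + J)
v(W(-6)) - (17*(-22) - 35) = -6*(2 - 6) - (17*(-22) - 35) = -6*(-4) - (-374 - 35) = 24 - 1*(-409) = 24 + 409 = 433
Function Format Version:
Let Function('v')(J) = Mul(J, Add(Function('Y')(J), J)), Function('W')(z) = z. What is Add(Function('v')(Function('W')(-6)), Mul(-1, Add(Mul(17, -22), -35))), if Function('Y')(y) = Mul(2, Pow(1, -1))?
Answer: 433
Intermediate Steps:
Function('Y')(y) = 2 (Function('Y')(y) = Mul(2, 1) = 2)
Function('v')(J) = Mul(J, Add(2, J))
Add(Function('v')(Function('W')(-6)), Mul(-1, Add(Mul(17, -22), -35))) = Add(Mul(-6, Add(2, -6)), Mul(-1, Add(Mul(17, -22), -35))) = Add(Mul(-6, -4), Mul(-1, Add(-374, -35))) = Add(24, Mul(-1, -409)) = Add(24, 409) = 433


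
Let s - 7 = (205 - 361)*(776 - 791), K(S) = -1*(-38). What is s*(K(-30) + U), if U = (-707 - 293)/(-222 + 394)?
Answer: 3248248/43 ≈ 75541.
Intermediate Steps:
K(S) = 38
s = 2347 (s = 7 + (205 - 361)*(776 - 791) = 7 - 156*(-15) = 7 + 2340 = 2347)
U = -250/43 (U = -1000/172 = -1000*1/172 = -250/43 ≈ -5.8139)
s*(K(-30) + U) = 2347*(38 - 250/43) = 2347*(1384/43) = 3248248/43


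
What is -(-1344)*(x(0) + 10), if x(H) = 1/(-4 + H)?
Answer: 13104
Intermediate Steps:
-(-1344)*(x(0) + 10) = -(-1344)*(1/(-4 + 0) + 10) = -(-1344)*(1/(-4) + 10) = -(-1344)*(-1/4 + 10) = -(-1344)*39/4 = -336*(-39) = 13104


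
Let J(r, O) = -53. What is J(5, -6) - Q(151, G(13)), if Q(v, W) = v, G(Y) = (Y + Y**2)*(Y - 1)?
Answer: -204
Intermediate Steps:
G(Y) = (-1 + Y)*(Y + Y**2) (G(Y) = (Y + Y**2)*(-1 + Y) = (-1 + Y)*(Y + Y**2))
J(5, -6) - Q(151, G(13)) = -53 - 1*151 = -53 - 151 = -204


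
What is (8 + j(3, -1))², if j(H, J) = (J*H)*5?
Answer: 49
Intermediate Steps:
j(H, J) = 5*H*J (j(H, J) = (H*J)*5 = 5*H*J)
(8 + j(3, -1))² = (8 + 5*3*(-1))² = (8 - 15)² = (-7)² = 49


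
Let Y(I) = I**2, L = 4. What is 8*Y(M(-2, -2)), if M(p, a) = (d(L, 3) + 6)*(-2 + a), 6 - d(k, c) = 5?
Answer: 6272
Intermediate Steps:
d(k, c) = 1 (d(k, c) = 6 - 1*5 = 6 - 5 = 1)
M(p, a) = -14 + 7*a (M(p, a) = (1 + 6)*(-2 + a) = 7*(-2 + a) = -14 + 7*a)
8*Y(M(-2, -2)) = 8*(-14 + 7*(-2))**2 = 8*(-14 - 14)**2 = 8*(-28)**2 = 8*784 = 6272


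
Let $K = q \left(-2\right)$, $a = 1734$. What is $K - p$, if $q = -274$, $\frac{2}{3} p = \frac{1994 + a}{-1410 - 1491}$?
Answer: $\frac{531780}{967} \approx 549.93$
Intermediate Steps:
$p = - \frac{1864}{967}$ ($p = \frac{3 \frac{1994 + 1734}{-1410 - 1491}}{2} = \frac{3 \frac{3728}{-2901}}{2} = \frac{3 \cdot 3728 \left(- \frac{1}{2901}\right)}{2} = \frac{3}{2} \left(- \frac{3728}{2901}\right) = - \frac{1864}{967} \approx -1.9276$)
$K = 548$ ($K = \left(-274\right) \left(-2\right) = 548$)
$K - p = 548 - - \frac{1864}{967} = 548 + \frac{1864}{967} = \frac{531780}{967}$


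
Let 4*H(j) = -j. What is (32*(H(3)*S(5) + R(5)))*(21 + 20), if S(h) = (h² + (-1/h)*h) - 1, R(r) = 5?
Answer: -16072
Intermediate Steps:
S(h) = -2 + h² (S(h) = (h² - 1) - 1 = (-1 + h²) - 1 = -2 + h²)
H(j) = -j/4 (H(j) = (-j)/4 = -j/4)
(32*(H(3)*S(5) + R(5)))*(21 + 20) = (32*((-¼*3)*(-2 + 5²) + 5))*(21 + 20) = (32*(-3*(-2 + 25)/4 + 5))*41 = (32*(-¾*23 + 5))*41 = (32*(-69/4 + 5))*41 = (32*(-49/4))*41 = -392*41 = -16072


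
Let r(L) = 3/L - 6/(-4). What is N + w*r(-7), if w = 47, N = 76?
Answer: 1769/14 ≈ 126.36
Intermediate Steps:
r(L) = 3/2 + 3/L (r(L) = 3/L - 6*(-¼) = 3/L + 3/2 = 3/2 + 3/L)
N + w*r(-7) = 76 + 47*(3/2 + 3/(-7)) = 76 + 47*(3/2 + 3*(-⅐)) = 76 + 47*(3/2 - 3/7) = 76 + 47*(15/14) = 76 + 705/14 = 1769/14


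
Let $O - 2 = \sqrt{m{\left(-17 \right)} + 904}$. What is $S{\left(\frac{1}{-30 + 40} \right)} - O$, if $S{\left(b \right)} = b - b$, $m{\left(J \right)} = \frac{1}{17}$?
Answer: $-2 - \frac{\sqrt{261273}}{17} \approx -32.068$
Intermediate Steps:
$m{\left(J \right)} = \frac{1}{17}$
$S{\left(b \right)} = 0$
$O = 2 + \frac{\sqrt{261273}}{17}$ ($O = 2 + \sqrt{\frac{1}{17} + 904} = 2 + \sqrt{\frac{15369}{17}} = 2 + \frac{\sqrt{261273}}{17} \approx 32.068$)
$S{\left(\frac{1}{-30 + 40} \right)} - O = 0 - \left(2 + \frac{\sqrt{261273}}{17}\right) = -2 - \frac{\sqrt{261273}}{17}$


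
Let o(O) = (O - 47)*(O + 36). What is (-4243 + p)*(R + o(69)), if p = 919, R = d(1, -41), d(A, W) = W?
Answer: -7542156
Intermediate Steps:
R = -41
o(O) = (-47 + O)*(36 + O)
(-4243 + p)*(R + o(69)) = (-4243 + 919)*(-41 + (-1692 + 69**2 - 11*69)) = -3324*(-41 + (-1692 + 4761 - 759)) = -3324*(-41 + 2310) = -3324*2269 = -7542156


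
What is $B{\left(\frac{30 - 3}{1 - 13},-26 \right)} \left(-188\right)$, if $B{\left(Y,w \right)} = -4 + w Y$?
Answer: $-10246$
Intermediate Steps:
$B{\left(Y,w \right)} = -4 + Y w$
$B{\left(\frac{30 - 3}{1 - 13},-26 \right)} \left(-188\right) = \left(-4 + \frac{30 - 3}{1 - 13} \left(-26\right)\right) \left(-188\right) = \left(-4 + \frac{27}{-12} \left(-26\right)\right) \left(-188\right) = \left(-4 + 27 \left(- \frac{1}{12}\right) \left(-26\right)\right) \left(-188\right) = \left(-4 - - \frac{117}{2}\right) \left(-188\right) = \left(-4 + \frac{117}{2}\right) \left(-188\right) = \frac{109}{2} \left(-188\right) = -10246$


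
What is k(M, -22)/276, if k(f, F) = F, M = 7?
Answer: -11/138 ≈ -0.079710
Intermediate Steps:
k(M, -22)/276 = -22/276 = -22*1/276 = -11/138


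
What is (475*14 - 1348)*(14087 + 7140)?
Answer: 112545554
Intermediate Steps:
(475*14 - 1348)*(14087 + 7140) = (6650 - 1348)*21227 = 5302*21227 = 112545554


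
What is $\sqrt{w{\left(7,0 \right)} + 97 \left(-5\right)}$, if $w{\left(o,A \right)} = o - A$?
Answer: $i \sqrt{478} \approx 21.863 i$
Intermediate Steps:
$\sqrt{w{\left(7,0 \right)} + 97 \left(-5\right)} = \sqrt{\left(7 - 0\right) + 97 \left(-5\right)} = \sqrt{\left(7 + 0\right) - 485} = \sqrt{7 - 485} = \sqrt{-478} = i \sqrt{478}$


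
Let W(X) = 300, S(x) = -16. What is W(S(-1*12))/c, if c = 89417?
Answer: 300/89417 ≈ 0.0033551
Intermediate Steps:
W(S(-1*12))/c = 300/89417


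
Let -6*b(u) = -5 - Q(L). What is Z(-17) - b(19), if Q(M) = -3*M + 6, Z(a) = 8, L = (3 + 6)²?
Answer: 140/3 ≈ 46.667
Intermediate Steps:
L = 81 (L = 9² = 81)
Q(M) = 6 - 3*M
b(u) = -116/3 (b(u) = -(-5 - (6 - 3*81))/6 = -(-5 - (6 - 243))/6 = -(-5 - 1*(-237))/6 = -(-5 + 237)/6 = -⅙*232 = -116/3)
Z(-17) - b(19) = 8 - 1*(-116/3) = 8 + 116/3 = 140/3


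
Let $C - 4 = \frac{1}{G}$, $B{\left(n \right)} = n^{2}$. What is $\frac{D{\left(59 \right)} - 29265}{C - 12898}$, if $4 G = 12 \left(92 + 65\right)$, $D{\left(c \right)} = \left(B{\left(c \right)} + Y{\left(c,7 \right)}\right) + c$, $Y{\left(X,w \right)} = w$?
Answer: $\frac{12113178}{6073073} \approx 1.9946$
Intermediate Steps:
$D{\left(c \right)} = 7 + c + c^{2}$ ($D{\left(c \right)} = \left(c^{2} + 7\right) + c = \left(7 + c^{2}\right) + c = 7 + c + c^{2}$)
$G = 471$ ($G = \frac{12 \left(92 + 65\right)}{4} = \frac{12 \cdot 157}{4} = \frac{1}{4} \cdot 1884 = 471$)
$C = \frac{1885}{471}$ ($C = 4 + \frac{1}{471} = \frac{1885}{471} \approx 4.0021$)
$\frac{D{\left(59 \right)} - 29265}{C - 12898} = \frac{\left(7 + 59 + 59^{2}\right) - 29265}{\frac{1885}{471} - 12898} = \frac{\left(7 + 59 + 3481\right) - 29265}{- \frac{6073073}{471}} = \left(3547 - 29265\right) \left(- \frac{471}{6073073}\right) = \left(-25718\right) \left(- \frac{471}{6073073}\right) = \frac{12113178}{6073073}$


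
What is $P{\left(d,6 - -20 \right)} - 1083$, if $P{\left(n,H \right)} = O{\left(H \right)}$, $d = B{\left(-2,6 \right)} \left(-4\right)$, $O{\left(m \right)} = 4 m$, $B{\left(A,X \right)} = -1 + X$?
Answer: $-979$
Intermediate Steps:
$d = -20$ ($d = \left(-1 + 6\right) \left(-4\right) = 5 \left(-4\right) = -20$)
$P{\left(n,H \right)} = 4 H$
$P{\left(d,6 - -20 \right)} - 1083 = 4 \left(6 - -20\right) - 1083 = 4 \left(6 + 20\right) - 1083 = 4 \cdot 26 - 1083 = 104 - 1083 = -979$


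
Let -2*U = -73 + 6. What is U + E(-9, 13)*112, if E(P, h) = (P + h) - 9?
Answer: -1053/2 ≈ -526.50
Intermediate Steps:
E(P, h) = -9 + P + h
U = 67/2 (U = -(-73 + 6)/2 = -½*(-67) = 67/2 ≈ 33.500)
U + E(-9, 13)*112 = 67/2 + (-9 - 9 + 13)*112 = 67/2 - 5*112 = 67/2 - 560 = -1053/2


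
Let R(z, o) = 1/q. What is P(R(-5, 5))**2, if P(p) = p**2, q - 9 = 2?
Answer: 1/14641 ≈ 6.8301e-5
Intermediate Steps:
q = 11 (q = 9 + 2 = 11)
R(z, o) = 1/11
P(R(-5, 5))**2 = ((1/11)**2)**2 = (1/121)**2 = 1/14641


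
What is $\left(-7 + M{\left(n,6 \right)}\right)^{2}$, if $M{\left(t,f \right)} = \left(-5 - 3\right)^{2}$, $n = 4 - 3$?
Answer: $3249$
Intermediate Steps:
$n = 1$
$M{\left(t,f \right)} = 64$ ($M{\left(t,f \right)} = \left(-8\right)^{2} = 64$)
$\left(-7 + M{\left(n,6 \right)}\right)^{2} = \left(-7 + 64\right)^{2} = 57^{2} = 3249$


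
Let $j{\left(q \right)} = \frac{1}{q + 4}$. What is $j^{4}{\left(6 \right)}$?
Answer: $\frac{1}{10000} \approx 0.0001$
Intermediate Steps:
$j{\left(q \right)} = \frac{1}{4 + q}$
$j^{4}{\left(6 \right)} = \left(\frac{1}{4 + 6}\right)^{4} = \left(\frac{1}{10}\right)^{4} = \frac{1}{10000}$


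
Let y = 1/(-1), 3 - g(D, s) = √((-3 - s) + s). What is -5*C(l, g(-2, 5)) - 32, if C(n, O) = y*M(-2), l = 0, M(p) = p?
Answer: -42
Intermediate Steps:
g(D, s) = 3 - I*√3 (g(D, s) = 3 - √((-3 - s) + s) = 3 - √(-3) = 3 - I*√3)
y = -1
C(n, O) = 2 (C(n, O) = -1*(-2) = 2)
-5*C(l, g(-2, 5)) - 32 = -5*2 - 32 = -10 - 32 = -42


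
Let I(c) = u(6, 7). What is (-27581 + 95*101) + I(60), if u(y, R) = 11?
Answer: -17975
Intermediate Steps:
I(c) = 11
(-27581 + 95*101) + I(60) = (-27581 + 95*101) + 11 = (-27581 + 9595) + 11 = -17986 + 11 = -17975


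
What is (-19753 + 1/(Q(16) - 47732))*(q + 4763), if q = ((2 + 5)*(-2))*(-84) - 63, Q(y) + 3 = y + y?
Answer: -5536821767360/47703 ≈ -1.1607e+8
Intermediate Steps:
Q(y) = -3 + 2*y (Q(y) = -3 + (y + y) = -3 + 2*y)
q = 1113 (q = (7*(-2))*(-84) - 63 = -14*(-84) - 63 = 1176 - 63 = 1113)
(-19753 + 1/(Q(16) - 47732))*(q + 4763) = (-19753 + 1/((-3 + 2*16) - 47732))*(1113 + 4763) = (-19753 + 1/((-3 + 32) - 47732))*5876 = (-19753 + 1/(29 - 47732))*5876 = (-19753 + 1/(-47703))*5876 = (-19753 - 1/47703)*5876 = -942277360/47703*5876 = -5536821767360/47703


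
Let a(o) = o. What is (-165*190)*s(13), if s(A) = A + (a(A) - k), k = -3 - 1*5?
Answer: -1065900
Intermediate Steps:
k = -8 (k = -3 - 5 = -8)
s(A) = 8 + 2*A (s(A) = A + (A - 1*(-8)) = A + (A + 8) = A + (8 + A) = 8 + 2*A)
(-165*190)*s(13) = (-165*190)*(8 + 2*13) = -31350*(8 + 26) = -31350*34 = -1065900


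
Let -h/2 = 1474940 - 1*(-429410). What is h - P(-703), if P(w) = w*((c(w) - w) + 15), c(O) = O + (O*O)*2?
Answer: 691059699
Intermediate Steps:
h = -3808700 (h = -2*(1474940 - 1*(-429410)) = -2*(1474940 + 429410) = -2*1904350 = -3808700)
c(O) = O + 2*O² (c(O) = O + O²*2 = O + 2*O²)
P(w) = w*(15 - w + w*(1 + 2*w)) (P(w) = w*((w*(1 + 2*w) - w) + 15) = w*((-w + w*(1 + 2*w)) + 15) = w*(15 - w + w*(1 + 2*w)))
h - P(-703) = -3808700 - (-703)*(15 + 2*(-703)²) = -3808700 - (-703)*(15 + 2*494209) = -3808700 - (-703)*(15 + 988418) = -3808700 - (-703)*988433 = -3808700 - 1*(-694868399) = -3808700 + 694868399 = 691059699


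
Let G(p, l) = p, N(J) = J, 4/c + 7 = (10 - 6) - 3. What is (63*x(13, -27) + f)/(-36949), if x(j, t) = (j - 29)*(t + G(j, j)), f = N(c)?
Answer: -42334/110847 ≈ -0.38191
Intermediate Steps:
c = -⅔ (c = 4/(-7 + ((10 - 6) - 3)) = 4/(-7 + (4 - 3)) = 4/(-7 + 1) = 4/(-6) = 4*(-⅙) = -⅔ ≈ -0.66667)
f = -⅔ ≈ -0.66667
x(j, t) = (-29 + j)*(j + t) (x(j, t) = (j - 29)*(t + j) = (-29 + j)*(j + t))
(63*x(13, -27) + f)/(-36949) = (63*(13² - 29*13 - 29*(-27) + 13*(-27)) - ⅔)/(-36949) = (63*(169 - 377 + 783 - 351) - ⅔)*(-1/36949) = (63*224 - ⅔)*(-1/36949) = (14112 - ⅔)*(-1/36949) = (42334/3)*(-1/36949) = -42334/110847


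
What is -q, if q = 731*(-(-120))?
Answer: -87720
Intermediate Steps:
q = 87720 (q = 731*(-24*(-5)) = 731*120 = 87720)
-q = -1*87720 = -87720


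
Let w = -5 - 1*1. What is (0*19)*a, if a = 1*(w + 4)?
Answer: 0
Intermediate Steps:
w = -6 (w = -5 - 1 = -6)
a = -2 (a = 1*(-6 + 4) = 1*(-2) = -2)
(0*19)*a = (0*19)*(-2) = 0*(-2) = 0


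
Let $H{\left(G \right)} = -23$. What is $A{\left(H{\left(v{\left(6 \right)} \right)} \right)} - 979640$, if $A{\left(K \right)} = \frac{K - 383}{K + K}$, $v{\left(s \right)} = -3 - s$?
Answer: $- \frac{22531517}{23} \approx -9.7963 \cdot 10^{5}$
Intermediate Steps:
$A{\left(K \right)} = \frac{-383 + K}{2 K}$
$A{\left(H{\left(v{\left(6 \right)} \right)} \right)} - 979640 = \frac{-383 - 23}{2 \left(-23\right)} - 979640 = \frac{1}{2} \left(- \frac{1}{23}\right) \left(-406\right) - 979640 = \frac{203}{23} - 979640 = - \frac{22531517}{23}$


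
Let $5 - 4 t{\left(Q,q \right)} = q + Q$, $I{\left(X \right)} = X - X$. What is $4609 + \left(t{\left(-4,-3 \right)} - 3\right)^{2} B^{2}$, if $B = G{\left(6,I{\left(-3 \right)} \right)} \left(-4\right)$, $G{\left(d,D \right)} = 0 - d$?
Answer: $4609$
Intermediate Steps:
$I{\left(X \right)} = 0$
$t{\left(Q,q \right)} = \frac{5}{4} - \frac{Q}{4} - \frac{q}{4}$ ($t{\left(Q,q \right)} = \frac{5}{4} - \frac{q + Q}{4} = \frac{5}{4} - \frac{Q + q}{4} = \frac{5}{4} - \left(\frac{Q}{4} + \frac{q}{4}\right) = \frac{5}{4} - \frac{Q}{4} - \frac{q}{4}$)
$G{\left(d,D \right)} = - d$
$B = 24$ ($B = \left(-1\right) 6 \left(-4\right) = \left(-6\right) \left(-4\right) = 24$)
$4609 + \left(t{\left(-4,-3 \right)} - 3\right)^{2} B^{2} = 4609 + \left(\left(\frac{5}{4} - -1 - - \frac{3}{4}\right) - 3\right)^{2} \cdot 24^{2} = 4609 + \left(\left(\frac{5}{4} + 1 + \frac{3}{4}\right) - 3\right)^{2} \cdot 576 = 4609 + \left(3 - 3\right)^{2} \cdot 576 = 4609 + 0^{2} \cdot 576 = 4609 + 0 \cdot 576 = 4609 + 0 = 4609$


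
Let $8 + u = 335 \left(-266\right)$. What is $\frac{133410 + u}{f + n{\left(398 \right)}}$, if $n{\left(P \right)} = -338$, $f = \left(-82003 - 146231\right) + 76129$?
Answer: $- \frac{44292}{152443} \approx -0.29055$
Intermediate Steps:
$f = -152105$ ($f = -228234 + 76129 = -152105$)
$u = -89118$ ($u = -8 + 335 \left(-266\right) = -8 - 89110 = -89118$)
$\frac{133410 + u}{f + n{\left(398 \right)}} = \frac{133410 - 89118}{-152105 - 338} = \frac{44292}{-152443} = 44292 \left(- \frac{1}{152443}\right) = - \frac{44292}{152443}$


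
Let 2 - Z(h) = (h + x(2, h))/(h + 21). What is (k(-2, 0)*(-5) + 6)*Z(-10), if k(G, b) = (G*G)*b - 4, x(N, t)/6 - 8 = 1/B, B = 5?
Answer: -2236/55 ≈ -40.655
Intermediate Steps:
x(N, t) = 246/5 (x(N, t) = 48 + 6*(1/5) = 48 + 6*(1*(⅕)) = 48 + 6*(⅕) = 48 + 6/5 = 246/5)
k(G, b) = -4 + b*G² (k(G, b) = G²*b - 4 = b*G² - 4 = -4 + b*G²)
Z(h) = 2 - (246/5 + h)/(21 + h) (Z(h) = 2 - (h + 246/5)/(h + 21) = 2 - (246/5 + h)/(21 + h))
(k(-2, 0)*(-5) + 6)*Z(-10) = ((-4 + 0*(-2)²)*(-5) + 6)*((-36/5 - 10)/(21 - 10)) = ((-4 + 0*4)*(-5) + 6)*(-86/5/11) = ((-4 + 0)*(-5) + 6)*((1/11)*(-86/5)) = (-4*(-5) + 6)*(-86/55) = (20 + 6)*(-86/55) = 26*(-86/55) = -2236/55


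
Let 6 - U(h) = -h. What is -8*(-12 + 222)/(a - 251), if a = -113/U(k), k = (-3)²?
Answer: 1800/277 ≈ 6.4982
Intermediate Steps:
k = 9
U(h) = 6 + h (U(h) = 6 - (-1)*h = 6 + h)
a = -113/15 (a = -113/(6 + 9) = -113/15 ≈ -7.5333)
-8*(-12 + 222)/(a - 251) = -8*(-12 + 222)/(-113/15 - 251) = -1680/(-3878/15) = -1680*(-15)/3878 = -8*(-225/277) = 1800/277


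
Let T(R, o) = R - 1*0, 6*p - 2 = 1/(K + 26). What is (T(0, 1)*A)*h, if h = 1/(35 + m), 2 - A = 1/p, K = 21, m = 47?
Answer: 0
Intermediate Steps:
p = 95/282 (p = ⅓ + 1/(6*(21 + 26)) = ⅓ + (⅙)/47 = ⅓ + (⅙)*(1/47) = ⅓ + 1/282 = 95/282 ≈ 0.33688)
T(R, o) = R (T(R, o) = R + 0 = R)
A = -92/95 (A = 2 - 1/95/282 = 2 - 1*282/95 = 2 - 282/95 = -92/95 ≈ -0.96842)
h = 1/82 (h = 1/(35 + 47) = 1/82 ≈ 0.012195)
(T(0, 1)*A)*h = (0*(-92/95))*(1/82) = 0*(1/82) = 0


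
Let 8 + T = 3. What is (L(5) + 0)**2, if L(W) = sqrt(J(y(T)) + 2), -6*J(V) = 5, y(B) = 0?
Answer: 7/6 ≈ 1.1667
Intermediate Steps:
T = -5 (T = -8 + 3 = -5)
J(V) = -5/6 (J(V) = -1/6*5 = -5/6)
L(W) = sqrt(42)/6 (L(W) = sqrt(-5/6 + 2) = sqrt(7/6) = sqrt(42)/6)
(L(5) + 0)**2 = (sqrt(42)/6 + 0)**2 = (sqrt(42)/6)**2 = 7/6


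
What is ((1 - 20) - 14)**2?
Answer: 1089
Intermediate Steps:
((1 - 20) - 14)**2 = (-19 - 14)**2 = (-33)**2 = 1089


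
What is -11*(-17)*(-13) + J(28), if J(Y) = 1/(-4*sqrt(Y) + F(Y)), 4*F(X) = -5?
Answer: -17364613/7143 - 128*sqrt(7)/7143 ≈ -2431.0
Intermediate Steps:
F(X) = -5/4 (F(X) = (1/4)*(-5) = -5/4)
J(Y) = 1/(-5/4 - 4*sqrt(Y)) (J(Y) = 1/(-4*sqrt(Y) - 5/4) = 1/(-5/4 - 4*sqrt(Y)))
-11*(-17)*(-13) + J(28) = -11*(-17)*(-13) - 4/(5 + 16*sqrt(28)) = 187*(-13) - 4/(5 + 16*(2*sqrt(7))) = -2431 - 4/(5 + 32*sqrt(7))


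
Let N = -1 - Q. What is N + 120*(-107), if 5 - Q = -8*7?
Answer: -12902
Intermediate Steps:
Q = 61 (Q = 5 - (-8)*7 = 5 - 1*(-56) = 5 + 56 = 61)
N = -62 (N = -1 - 1*61 = -1 - 61 = -62)
N + 120*(-107) = -62 + 120*(-107) = -62 - 12840 = -12902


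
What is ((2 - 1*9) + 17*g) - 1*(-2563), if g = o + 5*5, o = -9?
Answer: 2828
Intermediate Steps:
g = 16 (g = -9 + 5*5 = -9 + 25 = 16)
((2 - 1*9) + 17*g) - 1*(-2563) = ((2 - 1*9) + 17*16) - 1*(-2563) = ((2 - 9) + 272) + 2563 = (-7 + 272) + 2563 = 265 + 2563 = 2828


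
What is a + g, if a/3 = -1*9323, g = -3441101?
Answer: -3469070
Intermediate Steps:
a = -27969 (a = 3*(-1*9323) = 3*(-9323) = -27969)
a + g = -27969 - 3441101 = -3469070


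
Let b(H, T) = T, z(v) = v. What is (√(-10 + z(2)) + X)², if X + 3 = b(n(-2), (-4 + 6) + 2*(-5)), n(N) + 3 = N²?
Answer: 113 - 44*I*√2 ≈ 113.0 - 62.225*I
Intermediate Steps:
n(N) = -3 + N²
X = -11 (X = -3 + ((-4 + 6) + 2*(-5)) = -3 + (2 - 10) = -3 - 8 = -11)
(√(-10 + z(2)) + X)² = (√(-10 + 2) - 11)² = (√(-8) - 11)² = (2*I*√2 - 11)² = (-11 + 2*I*√2)²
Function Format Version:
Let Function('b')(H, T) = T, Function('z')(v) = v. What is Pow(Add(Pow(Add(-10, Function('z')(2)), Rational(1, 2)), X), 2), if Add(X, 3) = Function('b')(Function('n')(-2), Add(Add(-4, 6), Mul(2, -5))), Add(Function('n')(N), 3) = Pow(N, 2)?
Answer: Add(113, Mul(-44, I, Pow(2, Rational(1, 2)))) ≈ Add(113.00, Mul(-62.225, I))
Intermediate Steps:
Function('n')(N) = Add(-3, Pow(N, 2))
X = -11 (X = Add(-3, Add(Add(-4, 6), Mul(2, -5))) = Add(-3, Add(2, -10)) = Add(-3, -8) = -11)
Pow(Add(Pow(Add(-10, Function('z')(2)), Rational(1, 2)), X), 2) = Pow(Add(Pow(Add(-10, 2), Rational(1, 2)), -11), 2) = Pow(Add(Pow(-8, Rational(1, 2)), -11), 2) = Pow(Add(Mul(2, I, Pow(2, Rational(1, 2))), -11), 2) = Pow(Add(-11, Mul(2, I, Pow(2, Rational(1, 2)))), 2)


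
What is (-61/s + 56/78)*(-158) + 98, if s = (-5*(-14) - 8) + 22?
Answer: 18073/182 ≈ 99.302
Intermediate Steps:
s = 84 (s = (70 - 8) + 22 = 62 + 22 = 84)
(-61/s + 56/78)*(-158) + 98 = (-61/84 + 56/78)*(-158) + 98 = (-61*1/84 + 56*(1/78))*(-158) + 98 = (-61/84 + 28/39)*(-158) + 98 = -3/364*(-158) + 98 = 237/182 + 98 = 18073/182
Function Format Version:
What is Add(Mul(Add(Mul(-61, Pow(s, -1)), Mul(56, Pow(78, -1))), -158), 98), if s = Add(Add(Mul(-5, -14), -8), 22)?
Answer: Rational(18073, 182) ≈ 99.302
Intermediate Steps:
s = 84 (s = Add(Add(70, -8), 22) = Add(62, 22) = 84)
Add(Mul(Add(Mul(-61, Pow(s, -1)), Mul(56, Pow(78, -1))), -158), 98) = Add(Mul(Add(Mul(-61, Pow(84, -1)), Mul(56, Pow(78, -1))), -158), 98) = Add(Mul(Add(Mul(-61, Rational(1, 84)), Mul(56, Rational(1, 78))), -158), 98) = Add(Mul(Add(Rational(-61, 84), Rational(28, 39)), -158), 98) = Add(Mul(Rational(-3, 364), -158), 98) = Add(Rational(237, 182), 98) = Rational(18073, 182)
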